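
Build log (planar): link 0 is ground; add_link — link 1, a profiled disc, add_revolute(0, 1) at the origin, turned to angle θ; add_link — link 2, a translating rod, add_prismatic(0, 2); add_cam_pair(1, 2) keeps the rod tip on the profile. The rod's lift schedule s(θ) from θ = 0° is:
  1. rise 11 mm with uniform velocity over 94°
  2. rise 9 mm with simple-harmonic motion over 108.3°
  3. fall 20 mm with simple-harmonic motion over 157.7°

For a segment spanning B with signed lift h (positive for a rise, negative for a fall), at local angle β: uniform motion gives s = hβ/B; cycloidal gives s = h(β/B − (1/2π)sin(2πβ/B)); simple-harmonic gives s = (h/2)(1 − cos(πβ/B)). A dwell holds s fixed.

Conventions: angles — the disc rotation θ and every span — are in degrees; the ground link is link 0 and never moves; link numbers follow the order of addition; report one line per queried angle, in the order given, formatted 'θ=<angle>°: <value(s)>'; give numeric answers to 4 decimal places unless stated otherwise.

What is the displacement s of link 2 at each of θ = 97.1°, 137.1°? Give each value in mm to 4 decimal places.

seg 1 [0°–94°] uniform, h=11: full span → s += 11 → s = 11.0000
seg 2 [94°–202.3°] simple-harmonic, h=9: θ=97.1° here. β=3.1, B=108.3. 9/2·(1 − cos(π·0.0286)) = 0.0182 → s = 11.0182
seg 2 [94°–202.3°] simple-harmonic, h=9: θ=137.1° here. β=43.1, B=108.3. 9/2·(1 − cos(π·0.3980)) = 3.0821 → s = 14.0821

θ=97.1°: 11.0182
θ=137.1°: 14.0821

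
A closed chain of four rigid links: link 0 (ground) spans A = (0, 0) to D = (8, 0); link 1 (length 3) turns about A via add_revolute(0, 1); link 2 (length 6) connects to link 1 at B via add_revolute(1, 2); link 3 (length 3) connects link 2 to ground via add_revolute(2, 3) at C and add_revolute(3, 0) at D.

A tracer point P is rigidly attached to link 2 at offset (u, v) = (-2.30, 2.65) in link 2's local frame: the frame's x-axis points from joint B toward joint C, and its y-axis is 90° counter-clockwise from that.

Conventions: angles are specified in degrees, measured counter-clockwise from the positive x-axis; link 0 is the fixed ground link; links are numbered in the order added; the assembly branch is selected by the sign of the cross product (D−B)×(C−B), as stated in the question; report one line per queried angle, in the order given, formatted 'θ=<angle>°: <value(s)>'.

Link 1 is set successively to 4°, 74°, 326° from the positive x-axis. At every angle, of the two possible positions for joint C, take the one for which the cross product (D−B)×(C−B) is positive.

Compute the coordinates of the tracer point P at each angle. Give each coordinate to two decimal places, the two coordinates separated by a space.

A=(0,0), D=(8.00,0)
θ=4°: B = A + 3.00·(cos4°, sin4°) = (2.9927, 0.2093)
θ=4°: |BD| = 5.0117
θ=4°: circle(B,6.00) ∩ circle(D,3.00): a=5.1995, h=2.9941
θ=4°:   candidates: C₊=(8.3127,2.9837) cross=15.006; C₋=(8.0627,-2.9993) cross=-15.006
θ=4°:   branch + wants cross > 0 → take C=(8.3127,2.9837) (cross=15.006)
θ=4°: ex = (C−B)/|BC| = (0.8867,0.4624); ey = (-0.4624,0.8867)
θ=4°: P = B + -2.30·ex + 2.65·ey = (-0.2720,1.4954)
θ=74°: B = A + 3.00·(cos74°, sin74°) = (0.8269, 2.8838)
θ=74°: |BD| = 7.7311
θ=74°: circle(B,6.00) ∩ circle(D,3.00): a=5.6117, h=2.1233
θ=74°:   candidates: C₊=(6.8256,2.7606) cross=16.415; C₋=(5.2416,-1.1795) cross=-16.415
θ=74°:   branch + wants cross > 0 → take C=(6.8256,2.7606) (cross=16.415)
θ=74°: ex = (C−B)/|BC| = (0.9998,-0.0205); ey = (0.0205,0.9998)
θ=74°: P = B + -2.30·ex + 2.65·ey = (-1.4182,5.5804)
θ=326°: B = A + 3.00·(cos326°, sin326°) = (2.4871, -1.6776)
θ=326°: |BD| = 5.7625
θ=326°: circle(B,6.00) ∩ circle(D,3.00): a=5.2240, h=2.9513
θ=326°:   candidates: C₊=(6.6256,2.6667) cross=17.007; C₋=(8.3440,-2.9802) cross=-17.007
θ=326°:   branch + wants cross > 0 → take C=(6.6256,2.6667) (cross=17.007)
θ=326°: ex = (C−B)/|BC| = (0.6898,0.7240); ey = (-0.7240,0.6898)
θ=326°: P = B + -2.30·ex + 2.65·ey = (-1.0180,-1.5150)

θ=4°: -0.27 1.50
θ=74°: -1.42 5.58
θ=326°: -1.02 -1.52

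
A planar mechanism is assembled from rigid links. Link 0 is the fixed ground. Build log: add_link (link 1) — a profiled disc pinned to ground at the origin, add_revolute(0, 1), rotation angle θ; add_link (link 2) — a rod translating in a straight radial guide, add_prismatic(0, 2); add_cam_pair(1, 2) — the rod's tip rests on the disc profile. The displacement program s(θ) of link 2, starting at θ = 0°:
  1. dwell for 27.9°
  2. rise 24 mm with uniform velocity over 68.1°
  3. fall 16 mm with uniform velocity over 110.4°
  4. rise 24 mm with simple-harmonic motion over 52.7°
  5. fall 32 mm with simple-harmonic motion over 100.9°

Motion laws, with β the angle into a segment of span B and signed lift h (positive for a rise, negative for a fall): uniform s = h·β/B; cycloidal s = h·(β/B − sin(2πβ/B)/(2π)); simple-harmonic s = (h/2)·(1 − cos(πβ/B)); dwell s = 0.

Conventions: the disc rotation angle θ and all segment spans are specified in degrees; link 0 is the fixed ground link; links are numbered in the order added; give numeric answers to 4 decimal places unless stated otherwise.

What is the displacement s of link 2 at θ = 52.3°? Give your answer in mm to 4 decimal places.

seg 1 [0°–27.9°] dwell: s stays 0.0000
seg 2 [27.9°–96°] uniform, h=24: θ=52.3° here. β=24.4, B=68.1. 24·24.4/68.1 = 8.5991 → s = 8.5991

8.5991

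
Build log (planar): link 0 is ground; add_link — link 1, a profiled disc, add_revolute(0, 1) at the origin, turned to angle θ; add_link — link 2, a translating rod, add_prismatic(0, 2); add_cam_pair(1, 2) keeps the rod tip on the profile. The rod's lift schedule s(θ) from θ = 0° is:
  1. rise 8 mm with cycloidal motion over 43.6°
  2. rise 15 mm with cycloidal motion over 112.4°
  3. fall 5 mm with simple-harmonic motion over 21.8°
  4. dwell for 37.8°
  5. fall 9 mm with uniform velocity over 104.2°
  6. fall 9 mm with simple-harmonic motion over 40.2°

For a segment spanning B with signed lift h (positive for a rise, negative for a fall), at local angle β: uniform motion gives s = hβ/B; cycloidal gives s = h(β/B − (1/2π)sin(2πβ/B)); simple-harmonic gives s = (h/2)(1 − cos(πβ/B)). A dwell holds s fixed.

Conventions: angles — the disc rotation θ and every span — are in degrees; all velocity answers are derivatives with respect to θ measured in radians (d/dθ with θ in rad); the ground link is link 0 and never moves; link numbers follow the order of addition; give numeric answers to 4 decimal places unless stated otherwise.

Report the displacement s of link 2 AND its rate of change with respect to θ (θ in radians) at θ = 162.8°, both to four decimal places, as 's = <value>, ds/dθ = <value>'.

seg 1 [0°–43.6°] cycloidal, h=8: full span → s += 8 → s = 8.0000
seg 2 [43.6°–156°] cycloidal, h=15: full span → s += 15 → s = 23.0000
seg 3 [156°–177.8°] simple-harmonic, h=-5: θ=162.8° here. β=6.8, B=21.8. -5/2·(1 − cos(π·0.3119)) = -1.1073 → s = 21.8927
velocity in seg [156°–177.8°] (simple-harmonic), θ in radians: β = 6.8° = 0.1187 rad, B = 21.8° = 0.3805 rad; ds/dθ = (πh/(2B)) sin(πβ/B) = (π·(-5)/(2·0.3805)) sin(π·0.3119) = -17.142677 mm/rad

s = 21.8927, ds/dθ = -17.1427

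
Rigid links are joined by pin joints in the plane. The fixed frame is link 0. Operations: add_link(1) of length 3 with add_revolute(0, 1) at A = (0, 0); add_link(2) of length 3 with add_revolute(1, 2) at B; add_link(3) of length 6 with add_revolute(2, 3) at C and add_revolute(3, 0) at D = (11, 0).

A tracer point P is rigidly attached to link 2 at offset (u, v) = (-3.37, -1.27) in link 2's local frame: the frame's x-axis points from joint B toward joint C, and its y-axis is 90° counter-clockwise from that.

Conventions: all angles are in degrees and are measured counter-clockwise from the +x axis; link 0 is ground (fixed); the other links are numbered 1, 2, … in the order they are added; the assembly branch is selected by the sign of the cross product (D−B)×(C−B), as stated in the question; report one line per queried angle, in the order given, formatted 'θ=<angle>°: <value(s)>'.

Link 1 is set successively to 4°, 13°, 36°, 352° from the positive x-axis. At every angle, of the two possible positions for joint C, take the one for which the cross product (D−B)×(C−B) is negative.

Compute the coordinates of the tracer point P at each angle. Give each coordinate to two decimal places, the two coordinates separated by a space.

A=(0,0), D=(11.00,0)
θ=4°: B = A + 3.00·(cos4°, sin4°) = (2.9927, 0.2093)
θ=4°: |BD| = 8.0100
θ=4°: circle(B,3.00) ∩ circle(D,6.00): a=2.3196, h=1.9024
θ=4°:   candidates: C₊=(5.3612,2.0505) cross=15.239; C₋=(5.2618,-1.7531) cross=-15.239
θ=4°:   branch - wants cross < 0 → take C=(5.2618,-1.7531) (cross=-15.239)
θ=4°: ex = (C−B)/|BC| = (0.7564,-0.6541); ey = (0.6541,0.7564)
θ=4°: P = B + -3.37·ex + -1.27·ey = (-0.3871,1.4531)
θ=13°: B = A + 3.00·(cos13°, sin13°) = (2.9231, 0.6749)
θ=13°: |BD| = 8.1050
θ=13°: circle(B,3.00) ∩ circle(D,6.00): a=2.3869, h=1.8174
θ=13°:   candidates: C₊=(5.4530,2.2872) cross=14.730; C₋=(5.1504,-1.3349) cross=-14.730
θ=13°:   branch - wants cross < 0 → take C=(5.1504,-1.3349) (cross=-14.730)
θ=13°: ex = (C−B)/|BC| = (0.7424,-0.6699); ey = (0.6699,0.7424)
θ=13°: P = B + -3.37·ex + -1.27·ey = (-0.4297,1.9896)
θ=36°: B = A + 3.00·(cos36°, sin36°) = (2.4271, 1.7634)
θ=36°: |BD| = 8.7524
θ=36°: circle(B,3.00) ∩ circle(D,6.00): a=2.8338, h=0.9847
θ=36°:   candidates: C₊=(5.4011,2.1570) cross=8.619; C₋=(5.0043,0.2279) cross=-8.619
θ=36°:   branch - wants cross < 0 → take C=(5.0043,0.2279) (cross=-8.619)
θ=36°: ex = (C−B)/|BC| = (0.8591,-0.5118); ey = (0.5118,0.8591)
θ=36°: P = B + -3.37·ex + -1.27·ey = (-1.1181,2.3971)
θ=352°: B = A + 3.00·(cos352°, sin352°) = (2.9708, -0.4175)
θ=352°: |BD| = 8.0400
θ=352°: circle(B,3.00) ∩ circle(D,6.00): a=2.3409, h=1.8762
θ=352°:   candidates: C₊=(5.2111,1.5777) cross=15.085; C₋=(5.4060,-2.1696) cross=-15.085
θ=352°:   branch - wants cross < 0 → take C=(5.4060,-2.1696) (cross=-15.085)
θ=352°: ex = (C−B)/|BC| = (0.8117,-0.5840); ey = (0.5840,0.8117)
θ=352°: P = B + -3.37·ex + -1.27·ey = (-0.5065,0.5198)

θ=4°: -0.39 1.45
θ=13°: -0.43 1.99
θ=36°: -1.12 2.40
θ=352°: -0.51 0.52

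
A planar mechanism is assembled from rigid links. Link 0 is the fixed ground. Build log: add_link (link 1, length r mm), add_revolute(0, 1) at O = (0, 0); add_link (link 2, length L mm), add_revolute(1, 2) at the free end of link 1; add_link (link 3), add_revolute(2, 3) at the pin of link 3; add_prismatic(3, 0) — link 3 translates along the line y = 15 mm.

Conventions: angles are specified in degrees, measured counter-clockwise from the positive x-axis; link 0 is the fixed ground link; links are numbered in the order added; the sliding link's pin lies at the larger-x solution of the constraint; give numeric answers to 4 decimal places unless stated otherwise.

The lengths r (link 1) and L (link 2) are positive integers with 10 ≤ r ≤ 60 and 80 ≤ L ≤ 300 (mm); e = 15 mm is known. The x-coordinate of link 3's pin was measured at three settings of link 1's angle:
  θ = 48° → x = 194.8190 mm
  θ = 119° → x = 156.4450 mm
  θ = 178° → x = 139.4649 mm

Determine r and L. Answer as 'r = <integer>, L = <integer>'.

constraint per measurement: (x − r cos θ)² + (r sin θ − e)² = L²
subtracting the θ₁ and θ₂ equations cancels the r² and L² terms:
r = (x₁² − x₂²) / (2[(x₁cos θ₁ + e sin θ₁) − (x₂cos θ₂ + e sin θ₂)]) = 33.0000 → r = 33
L² = (x₁ − r cos θ₁)² + (r sin θ₁ − e)² = 29929.0119 → L = 173.0000 → L = 173
check at θ₃=178°: x = 139.4649 (printed 139.4649) ✓

r = 33, L = 173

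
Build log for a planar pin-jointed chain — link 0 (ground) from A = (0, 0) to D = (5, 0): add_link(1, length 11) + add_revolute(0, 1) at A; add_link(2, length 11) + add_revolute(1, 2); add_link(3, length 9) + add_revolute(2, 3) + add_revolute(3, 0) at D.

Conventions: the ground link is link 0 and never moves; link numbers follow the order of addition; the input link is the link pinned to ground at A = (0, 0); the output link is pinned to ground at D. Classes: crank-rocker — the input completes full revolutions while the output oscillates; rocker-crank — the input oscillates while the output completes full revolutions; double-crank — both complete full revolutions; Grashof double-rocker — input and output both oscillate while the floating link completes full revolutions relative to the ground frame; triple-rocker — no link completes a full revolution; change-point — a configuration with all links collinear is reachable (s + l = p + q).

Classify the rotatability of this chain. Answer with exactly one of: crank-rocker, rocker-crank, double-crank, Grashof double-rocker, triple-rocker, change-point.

lengths: ground=5, input=11, coupler=11, output=9
sorted: s=5 (shortest), l=11 (longest), p+q=20
s + l = 16 vs p + q = 20
s + l < p + q (Grashof) with shortest = ground link → double-crank

double-crank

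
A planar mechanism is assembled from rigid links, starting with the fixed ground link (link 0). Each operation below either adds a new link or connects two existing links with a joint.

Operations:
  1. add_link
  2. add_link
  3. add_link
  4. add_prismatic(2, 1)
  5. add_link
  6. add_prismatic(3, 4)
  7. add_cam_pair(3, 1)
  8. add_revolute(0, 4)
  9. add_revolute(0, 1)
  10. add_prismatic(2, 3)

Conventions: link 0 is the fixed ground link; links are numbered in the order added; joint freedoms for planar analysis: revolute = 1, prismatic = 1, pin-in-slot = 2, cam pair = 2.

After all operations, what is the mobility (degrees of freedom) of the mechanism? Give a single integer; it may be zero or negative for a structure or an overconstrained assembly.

link 0 = ground. State L|J1|J2 = 1|0|0
+link1  2|0|0
+link2  3|0|0
+link3  4|0|0
P(2,1) f=1→J1  4|1|0
+link4  5|1|0
P(3,4) f=1→J1  5|2|0
C(3,1) f=2→J2  5|2|1
R(0,4) f=1→J1  5|3|1
R(0,1) f=1→J1  5|4|1
P(2,3) f=1→J1  5|5|1
M = 3(5−1)−2·5−1 = 12−10−1 = 1

M = 1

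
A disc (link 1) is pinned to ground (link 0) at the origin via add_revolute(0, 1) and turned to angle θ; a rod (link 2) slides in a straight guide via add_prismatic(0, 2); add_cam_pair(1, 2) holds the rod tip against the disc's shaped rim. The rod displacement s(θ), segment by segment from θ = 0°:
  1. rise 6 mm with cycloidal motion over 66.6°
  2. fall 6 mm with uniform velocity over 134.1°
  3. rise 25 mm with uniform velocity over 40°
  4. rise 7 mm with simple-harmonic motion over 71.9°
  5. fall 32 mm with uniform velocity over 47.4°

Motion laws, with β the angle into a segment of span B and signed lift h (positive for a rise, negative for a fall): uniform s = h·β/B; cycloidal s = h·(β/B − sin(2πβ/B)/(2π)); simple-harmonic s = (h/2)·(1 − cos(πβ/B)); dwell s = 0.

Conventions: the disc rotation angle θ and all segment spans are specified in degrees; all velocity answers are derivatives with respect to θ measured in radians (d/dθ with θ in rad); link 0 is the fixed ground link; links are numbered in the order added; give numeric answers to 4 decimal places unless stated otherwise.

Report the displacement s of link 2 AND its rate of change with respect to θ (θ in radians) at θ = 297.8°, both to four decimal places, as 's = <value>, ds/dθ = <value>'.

segment 1 (0° to 66.6°, cycloidal, h = 6) is passed completely: s = 0.0000 + (6) = 6.0000
segment 2 (66.6° to 200.7°, uniform, h = -6) is passed completely: s = 6.0000 + (-6) = 0.0000
segment 3 (200.7° to 240.7°, uniform, h = 25) is passed completely: s = 0.0000 + (25) = 25.0000
θ = 297.8° falls in segment 4 (240.7° to 312.6°, simple-harmonic, h = 7): β = 297.8 − 240.7 = 57.1°, B = 71.9°; Δs = 7/2·(1 − cos(π·0.7942)) = 6.2933; s = 25.0000 + 6.2933 = 31.2933
velocity in seg [240.7°–312.6°] (simple-harmonic), θ in radians: β = 57.1° = 0.9966 rad, B = 71.9° = 1.2549 rad; ds/dθ = (πh/(2B)) sin(πβ/B) = (π·7/(2·1.2549)) sin(π·0.7942) = 5.279488 mm/rad

s = 31.2933, ds/dθ = 5.2795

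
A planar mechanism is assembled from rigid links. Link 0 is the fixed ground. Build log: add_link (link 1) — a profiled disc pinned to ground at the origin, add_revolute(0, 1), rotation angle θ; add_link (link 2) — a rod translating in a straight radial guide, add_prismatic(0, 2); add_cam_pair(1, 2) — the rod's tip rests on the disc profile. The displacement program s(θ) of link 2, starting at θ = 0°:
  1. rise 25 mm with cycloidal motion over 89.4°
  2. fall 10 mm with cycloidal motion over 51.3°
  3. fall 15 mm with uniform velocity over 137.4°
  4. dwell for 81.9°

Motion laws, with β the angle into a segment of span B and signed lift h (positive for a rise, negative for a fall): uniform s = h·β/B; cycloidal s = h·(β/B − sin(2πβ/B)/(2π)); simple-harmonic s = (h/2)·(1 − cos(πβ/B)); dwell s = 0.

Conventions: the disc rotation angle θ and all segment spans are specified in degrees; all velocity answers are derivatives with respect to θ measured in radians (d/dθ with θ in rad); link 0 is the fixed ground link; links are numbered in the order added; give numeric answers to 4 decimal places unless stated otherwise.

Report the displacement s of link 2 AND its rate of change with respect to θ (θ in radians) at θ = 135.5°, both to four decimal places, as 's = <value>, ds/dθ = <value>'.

seg 1 [0°–89.4°] cycloidal, h=25: full span → s += 25 → s = 25.0000
seg 2 [89.4°–140.7°] cycloidal, h=-10: θ=135.5° here. β=46.1, B=51.3. -10·(0.8986 − sin(2π·0.8986)/(2π)) = -9.9328 → s = 15.0672
velocity in seg [89.4°–140.7°] (cycloidal), θ in radians: β = 46.1° = 0.8046 rad, B = 51.3° = 0.8954 rad; ds/dθ = (h/B)(1 − cos(2πβ/B)) = ((-10)/0.8954)(1 − cos(2π·0.8986)) = -2.189660 mm/rad

s = 15.0672, ds/dθ = -2.1897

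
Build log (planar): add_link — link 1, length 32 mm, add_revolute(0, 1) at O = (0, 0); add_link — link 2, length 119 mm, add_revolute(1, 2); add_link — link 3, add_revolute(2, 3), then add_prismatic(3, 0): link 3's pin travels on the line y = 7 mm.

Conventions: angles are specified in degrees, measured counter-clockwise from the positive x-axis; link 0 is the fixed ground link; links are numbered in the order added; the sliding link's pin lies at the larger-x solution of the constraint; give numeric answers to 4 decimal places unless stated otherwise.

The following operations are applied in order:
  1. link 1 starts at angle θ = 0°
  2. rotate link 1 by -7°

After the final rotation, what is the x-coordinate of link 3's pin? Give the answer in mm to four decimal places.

geometry: r = 32 mm, L = 119 mm, e = 7 mm; θ starts at 0°
rotate link 1 by -7°: θ ← 0° -7° = -7°
crank pin P = (r cos θ, r sin θ) = (31.761477, -3.899819)
h = r sin θ − e = -3.899819 − 7 = -10.899819
x = r cos θ + √(L² − h²) = 31.761477 + 118.499763 = 150.261240

150.2612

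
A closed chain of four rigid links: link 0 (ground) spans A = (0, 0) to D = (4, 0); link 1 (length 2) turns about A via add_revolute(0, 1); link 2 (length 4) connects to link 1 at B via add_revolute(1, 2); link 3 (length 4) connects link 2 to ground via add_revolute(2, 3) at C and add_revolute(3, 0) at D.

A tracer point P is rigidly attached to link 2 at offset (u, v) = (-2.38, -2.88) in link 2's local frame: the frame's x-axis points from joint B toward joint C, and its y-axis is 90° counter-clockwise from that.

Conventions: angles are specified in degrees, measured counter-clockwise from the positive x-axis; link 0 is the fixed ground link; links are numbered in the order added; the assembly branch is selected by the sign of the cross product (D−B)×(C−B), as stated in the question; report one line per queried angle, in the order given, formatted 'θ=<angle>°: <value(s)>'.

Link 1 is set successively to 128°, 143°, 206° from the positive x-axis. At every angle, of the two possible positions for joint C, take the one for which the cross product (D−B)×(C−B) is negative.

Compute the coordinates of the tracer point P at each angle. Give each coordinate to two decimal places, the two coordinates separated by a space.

A=(0,0), D=(4.00,0)
θ=128°: B = A + 2.00·(cos128°, sin128°) = (-1.2313, 1.5760)
θ=128°: |BD| = 5.4636
θ=128°: circle(B,4.00) ∩ circle(D,4.00): a=2.7318, h=2.9219
θ=128°:   candidates: C₊=(2.2272,3.5857) cross=15.964; C₋=(0.5415,-2.0097) cross=-15.964
θ=128°:   branch - wants cross < 0 → take C=(0.5415,-2.0097) (cross=-15.964)
θ=128°: ex = (C−B)/|BC| = (0.4432,-0.8964); ey = (0.8964,0.4432)
θ=128°: P = B + -2.38·ex + -2.88·ey = (-4.8678,2.4331)
θ=143°: B = A + 2.00·(cos143°, sin143°) = (-1.5973, 1.2036)
θ=143°: |BD| = 5.7252
θ=143°: circle(B,4.00) ∩ circle(D,4.00): a=2.8626, h=2.7938
θ=143°:   candidates: C₊=(1.7887,3.3332) cross=15.995; C₋=(0.6140,-2.1296) cross=-15.995
θ=143°:   branch - wants cross < 0 → take C=(0.6140,-2.1296) (cross=-15.995)
θ=143°: ex = (C−B)/|BC| = (0.5528,-0.8333); ey = (0.8333,0.5528)
θ=143°: P = B + -2.38·ex + -2.88·ey = (-5.3129,1.5948)
θ=206°: B = A + 2.00·(cos206°, sin206°) = (-1.7976, -0.8767)
θ=206°: |BD| = 5.8635
θ=206°: circle(B,4.00) ∩ circle(D,4.00): a=2.9318, h=2.7212
θ=206°:   candidates: C₊=(0.6943,2.2522) cross=15.956; C₋=(1.5081,-3.1290) cross=-15.956
θ=206°:   branch - wants cross < 0 → take C=(1.5081,-3.1290) (cross=-15.956)
θ=206°: ex = (C−B)/|BC| = (0.8264,-0.5631); ey = (0.5631,0.8264)
θ=206°: P = B + -2.38·ex + -2.88·ey = (-5.3861,-1.9168)

θ=128°: -4.87 2.43
θ=143°: -5.31 1.59
θ=206°: -5.39 -1.92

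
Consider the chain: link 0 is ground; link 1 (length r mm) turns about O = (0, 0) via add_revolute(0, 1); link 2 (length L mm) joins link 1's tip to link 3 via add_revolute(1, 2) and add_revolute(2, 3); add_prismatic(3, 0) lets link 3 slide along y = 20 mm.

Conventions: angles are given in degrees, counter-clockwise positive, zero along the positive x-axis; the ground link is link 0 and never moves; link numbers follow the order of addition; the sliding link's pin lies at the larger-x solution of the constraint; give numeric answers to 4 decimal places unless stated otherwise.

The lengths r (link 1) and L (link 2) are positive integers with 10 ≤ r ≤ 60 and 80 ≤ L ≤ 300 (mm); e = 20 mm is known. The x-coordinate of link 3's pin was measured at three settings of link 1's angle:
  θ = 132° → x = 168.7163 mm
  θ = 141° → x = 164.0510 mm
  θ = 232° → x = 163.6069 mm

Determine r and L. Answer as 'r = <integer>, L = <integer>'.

constraint per measurement: (x − r cos θ)² + (r sin θ − e)² = L²
subtracting the θ₁ and θ₂ equations cancels the r² and L² terms:
r = (x₁² − x₂²) / (2[(x₁cos θ₁ + e sin θ₁) − (x₂cos θ₂ + e sin θ₂)]) = 45.9993 → r = 46
L² = (x₁ − r cos θ₁)² + (r sin θ₁ − e)² = 39999.9815 → L = 200.0000 → L = 200
check at θ₃=232°: x = 163.6069 (printed 163.6069) ✓

r = 46, L = 200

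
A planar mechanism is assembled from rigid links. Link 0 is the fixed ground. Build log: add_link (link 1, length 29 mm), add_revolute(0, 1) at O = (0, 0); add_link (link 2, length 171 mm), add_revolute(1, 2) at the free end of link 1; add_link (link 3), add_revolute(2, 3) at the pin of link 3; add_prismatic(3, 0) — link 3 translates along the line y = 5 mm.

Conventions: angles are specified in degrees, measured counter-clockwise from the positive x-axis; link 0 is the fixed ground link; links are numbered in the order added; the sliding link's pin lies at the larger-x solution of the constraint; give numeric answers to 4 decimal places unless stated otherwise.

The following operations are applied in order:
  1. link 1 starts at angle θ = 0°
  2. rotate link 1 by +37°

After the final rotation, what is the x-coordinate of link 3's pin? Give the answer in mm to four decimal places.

geometry: r = 29 mm, L = 171 mm, e = 5 mm; θ starts at 0°
rotate link 1 by +37°: θ ← 0° +37° = 37°
crank pin P = (r cos θ, r sin θ) = (23.160430, 17.452636)
h = r sin θ − e = 17.452636 − 5 = 12.452636
x = r cos θ + √(L² − h²) = 23.160430 + 170.545982 = 193.706411

193.7064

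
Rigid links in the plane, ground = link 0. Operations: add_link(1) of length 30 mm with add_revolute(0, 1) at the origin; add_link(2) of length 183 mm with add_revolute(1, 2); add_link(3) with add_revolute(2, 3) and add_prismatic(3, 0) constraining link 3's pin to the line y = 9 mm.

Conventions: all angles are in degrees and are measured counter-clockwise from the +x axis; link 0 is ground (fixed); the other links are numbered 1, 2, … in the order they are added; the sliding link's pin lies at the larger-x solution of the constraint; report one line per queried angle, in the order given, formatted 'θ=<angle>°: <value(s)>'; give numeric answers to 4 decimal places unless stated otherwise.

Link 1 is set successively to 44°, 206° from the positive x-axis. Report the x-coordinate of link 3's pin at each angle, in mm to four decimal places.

geometry: r = 30 mm, L = 183 mm, e = 9 mm
θ=44°: crank pin P = (r cos θ, r sin θ) = (21.580194, 20.839751)
θ=44°: h = r sin θ − e = 20.839751 − 9 = 11.839751
θ=44°: x = r cos θ + √(L² − h²) = 21.580194 + 182.616594 = 204.196788
θ=206°: crank pin P = (r cos θ, r sin θ) = (-26.963821, -13.151134)
θ=206°: h = r sin θ − e = -13.151134 − 9 = -22.151134
θ=206°: x = r cos θ + √(L² − h²) = -26.963821 + 181.654417 = 154.690596

θ=44°: 204.1968
θ=206°: 154.6906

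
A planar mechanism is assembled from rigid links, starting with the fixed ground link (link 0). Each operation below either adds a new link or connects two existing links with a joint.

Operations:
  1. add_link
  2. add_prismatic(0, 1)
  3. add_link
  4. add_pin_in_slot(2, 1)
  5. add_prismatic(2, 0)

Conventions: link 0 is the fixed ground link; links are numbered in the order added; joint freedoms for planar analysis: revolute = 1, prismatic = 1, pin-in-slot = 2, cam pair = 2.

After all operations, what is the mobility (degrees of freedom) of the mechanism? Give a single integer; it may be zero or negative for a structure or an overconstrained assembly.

link 0 = ground. State L|J1|J2 = 1|0|0
+link1  2|0|0
P(0,1) f=1→J1  2|1|0
+link2  3|1|0
PS(2,1) f=2→J2  3|1|1
P(2,0) f=1→J1  3|2|1
M = 3(3−1)−2·2−1 = 6−4−1 = 1

M = 1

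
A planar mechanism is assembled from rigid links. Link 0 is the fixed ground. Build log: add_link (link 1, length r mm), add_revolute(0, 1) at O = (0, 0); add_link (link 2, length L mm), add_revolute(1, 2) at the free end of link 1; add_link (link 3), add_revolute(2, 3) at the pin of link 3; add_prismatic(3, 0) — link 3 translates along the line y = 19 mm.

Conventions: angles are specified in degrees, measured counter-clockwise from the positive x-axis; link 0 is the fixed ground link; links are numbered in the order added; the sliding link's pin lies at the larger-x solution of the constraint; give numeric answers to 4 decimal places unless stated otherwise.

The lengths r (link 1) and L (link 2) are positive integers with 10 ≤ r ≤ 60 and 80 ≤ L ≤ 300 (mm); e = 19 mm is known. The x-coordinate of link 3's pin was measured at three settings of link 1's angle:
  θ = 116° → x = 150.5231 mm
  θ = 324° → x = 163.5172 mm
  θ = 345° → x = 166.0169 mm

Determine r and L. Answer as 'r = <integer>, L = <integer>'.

constraint per measurement: (x − r cos θ)² + (r sin θ − e)² = L²
subtracting the θ₁ and θ₂ equations cancels the r² and L² terms:
r = (x₁² − x₂²) / (2[(x₁cos θ₁ + e sin θ₁) − (x₂cos θ₂ + e sin θ₂)]) = 12.0000 → r = 12
L² = (x₁ − r cos θ₁)² + (r sin θ₁ − e)² = 24335.9932 → L = 156.0000 → L = 156
check at θ₃=345°: x = 166.0169 (printed 166.0169) ✓

r = 12, L = 156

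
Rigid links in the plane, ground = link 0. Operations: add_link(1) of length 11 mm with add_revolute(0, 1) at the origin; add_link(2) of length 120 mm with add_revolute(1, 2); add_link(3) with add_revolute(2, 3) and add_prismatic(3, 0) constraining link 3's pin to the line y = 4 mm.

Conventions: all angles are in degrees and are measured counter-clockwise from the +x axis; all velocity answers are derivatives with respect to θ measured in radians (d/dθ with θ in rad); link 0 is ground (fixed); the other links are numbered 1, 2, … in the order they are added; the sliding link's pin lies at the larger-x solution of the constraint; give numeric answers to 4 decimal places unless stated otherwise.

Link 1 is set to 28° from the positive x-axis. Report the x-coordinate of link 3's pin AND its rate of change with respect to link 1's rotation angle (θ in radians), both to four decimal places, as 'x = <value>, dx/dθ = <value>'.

geometry: r = 11 mm, L = 120 mm, e = 4 mm
crank pin P = (r cos θ, r sin θ) = (9.712424, 5.164187)
h = r sin θ − e = 5.164187 − 4 = 1.164187
x = r cos θ + √(L² − h²) = 9.712424 + 119.994353 = 129.706776
dx/dθ = −r sin θ − h·r cos θ/√(L² − h²) (θ in radians; h = 1.164187) = -5.258417

x = 129.7068, dx/dθ = -5.2584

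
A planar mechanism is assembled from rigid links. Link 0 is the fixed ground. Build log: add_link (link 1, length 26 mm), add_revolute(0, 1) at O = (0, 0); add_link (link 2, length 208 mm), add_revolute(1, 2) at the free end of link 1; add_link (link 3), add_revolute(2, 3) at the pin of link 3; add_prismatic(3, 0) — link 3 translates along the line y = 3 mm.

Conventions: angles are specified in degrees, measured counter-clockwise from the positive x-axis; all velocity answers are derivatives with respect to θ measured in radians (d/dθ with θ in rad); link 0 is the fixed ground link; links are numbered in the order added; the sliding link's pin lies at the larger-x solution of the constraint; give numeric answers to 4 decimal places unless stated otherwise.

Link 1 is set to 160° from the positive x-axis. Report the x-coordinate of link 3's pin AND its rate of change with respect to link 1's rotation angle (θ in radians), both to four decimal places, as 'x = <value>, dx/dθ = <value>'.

geometry: r = 26 mm, L = 208 mm, e = 3 mm
crank pin P = (r cos θ, r sin θ) = (-24.432008, 8.892524)
h = r sin θ − e = 8.892524 − 3 = 5.892524
x = r cos θ + √(L² − h²) = -24.432008 + 207.916517 = 183.484509
dx/dθ = −r sin θ − h·r cos θ/√(L² − h²) (θ in radians; h = 5.892524) = -8.200101

x = 183.4845, dx/dθ = -8.2001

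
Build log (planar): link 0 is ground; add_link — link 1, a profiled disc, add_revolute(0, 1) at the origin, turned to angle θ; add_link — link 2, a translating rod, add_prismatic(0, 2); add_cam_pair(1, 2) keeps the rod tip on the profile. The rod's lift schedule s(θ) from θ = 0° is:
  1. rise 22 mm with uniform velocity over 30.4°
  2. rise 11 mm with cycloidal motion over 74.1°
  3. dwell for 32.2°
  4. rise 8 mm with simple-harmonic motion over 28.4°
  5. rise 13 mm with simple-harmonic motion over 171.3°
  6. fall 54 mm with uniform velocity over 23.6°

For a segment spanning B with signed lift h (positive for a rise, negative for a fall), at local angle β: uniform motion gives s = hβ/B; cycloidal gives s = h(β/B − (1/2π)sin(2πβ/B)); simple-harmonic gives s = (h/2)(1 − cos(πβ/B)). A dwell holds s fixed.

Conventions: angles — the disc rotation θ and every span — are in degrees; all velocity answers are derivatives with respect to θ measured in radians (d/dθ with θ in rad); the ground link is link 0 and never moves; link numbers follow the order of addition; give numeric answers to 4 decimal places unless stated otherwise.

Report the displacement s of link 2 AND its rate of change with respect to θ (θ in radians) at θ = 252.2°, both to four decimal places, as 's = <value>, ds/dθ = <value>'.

seg 1 [0°–30.4°] uniform, h=22: full span → s += 22 → s = 22.0000
seg 2 [30.4°–104.5°] cycloidal, h=11: full span → s += 11 → s = 33.0000
seg 3 [104.5°–136.7°] dwell: s stays 33.0000
seg 4 [136.7°–165.1°] simple-harmonic, h=8: full span → s += 8 → s = 41.0000
seg 5 [165.1°–336.4°] simple-harmonic, h=13: θ=252.2° here. β=87.1, B=171.3. 13/2·(1 − cos(π·0.5085)) = 6.6728 → s = 47.6728
velocity in seg [165.1°–336.4°] (simple-harmonic), θ in radians: β = 87.1° = 1.5202 rad, B = 171.3° = 2.9897 rad; ds/dθ = (πh/(2B)) sin(πβ/B) = (π·13/(2·2.9897)) sin(π·0.5085) = 6.827708 mm/rad

s = 47.6728, ds/dθ = 6.8277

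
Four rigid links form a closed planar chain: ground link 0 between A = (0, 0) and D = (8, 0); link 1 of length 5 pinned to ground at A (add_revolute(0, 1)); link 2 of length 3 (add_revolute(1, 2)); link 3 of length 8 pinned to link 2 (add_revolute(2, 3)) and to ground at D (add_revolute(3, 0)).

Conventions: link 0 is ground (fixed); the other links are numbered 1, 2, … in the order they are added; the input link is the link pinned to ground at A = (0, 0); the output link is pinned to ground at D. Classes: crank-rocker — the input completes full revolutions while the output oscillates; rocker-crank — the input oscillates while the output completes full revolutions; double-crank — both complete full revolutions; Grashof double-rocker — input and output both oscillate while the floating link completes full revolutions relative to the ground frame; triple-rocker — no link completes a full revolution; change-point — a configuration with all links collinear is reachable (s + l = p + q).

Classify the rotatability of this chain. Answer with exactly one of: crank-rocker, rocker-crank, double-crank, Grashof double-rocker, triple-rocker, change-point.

lengths: ground=8, input=5, coupler=3, output=8
sorted: s=3 (shortest), l=8 (longest), p+q=13
s + l = 11 vs p + q = 13
s + l < p + q (Grashof) with shortest = coupler link → Grashof double-rocker

Grashof double-rocker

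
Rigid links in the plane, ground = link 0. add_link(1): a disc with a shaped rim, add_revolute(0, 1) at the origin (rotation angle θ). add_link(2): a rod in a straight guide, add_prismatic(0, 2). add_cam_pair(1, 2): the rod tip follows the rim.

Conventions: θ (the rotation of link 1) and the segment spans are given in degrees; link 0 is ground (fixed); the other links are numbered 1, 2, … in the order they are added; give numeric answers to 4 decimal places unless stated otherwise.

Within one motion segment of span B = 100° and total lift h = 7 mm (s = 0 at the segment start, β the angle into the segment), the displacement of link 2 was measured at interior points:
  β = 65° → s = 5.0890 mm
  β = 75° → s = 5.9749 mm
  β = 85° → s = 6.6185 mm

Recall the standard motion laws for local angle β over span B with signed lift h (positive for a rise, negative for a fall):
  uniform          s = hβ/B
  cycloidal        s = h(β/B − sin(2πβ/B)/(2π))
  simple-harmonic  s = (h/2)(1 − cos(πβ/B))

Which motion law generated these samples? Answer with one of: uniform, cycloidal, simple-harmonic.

candidates at β/B = r: uniform s = h·r (linear in β); cycloidal s = h·(r − sin(2πr)/(2π)); simple-harmonic s = (h/2)(1 − cos(πr))
β=65°: printed 5.0890 | uniform 4.5500, cycloidal 5.4513, simple-harmonic 5.0890
β=75°: printed 5.9749 | uniform 5.2500, cycloidal 6.3641, simple-harmonic 5.9749
β=85°: printed 6.6185 | uniform 5.9500, cycloidal 6.8513, simple-harmonic 6.6185
only one law matches every sample → simple-harmonic

simple-harmonic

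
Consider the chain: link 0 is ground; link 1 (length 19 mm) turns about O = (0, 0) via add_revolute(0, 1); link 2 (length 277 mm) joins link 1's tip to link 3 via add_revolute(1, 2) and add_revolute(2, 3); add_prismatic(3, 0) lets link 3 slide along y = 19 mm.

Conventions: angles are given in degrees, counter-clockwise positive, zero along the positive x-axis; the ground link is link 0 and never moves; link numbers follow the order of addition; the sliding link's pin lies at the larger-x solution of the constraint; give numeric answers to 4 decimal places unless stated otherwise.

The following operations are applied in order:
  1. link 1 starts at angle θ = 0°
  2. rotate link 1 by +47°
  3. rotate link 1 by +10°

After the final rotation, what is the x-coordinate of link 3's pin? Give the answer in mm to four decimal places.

geometry: r = 19 mm, L = 277 mm, e = 19 mm; θ starts at 0°
rotate link 1 by +47°: θ ← 0° +47° = 47°
rotate link 1 by +10°: θ ← 47° +10° = 57°
crank pin P = (r cos θ, r sin θ) = (10.348142, 15.934741)
h = r sin θ − e = 15.934741 − 19 = -3.065259
x = r cos θ + √(L² − h²) = 10.348142 + 276.983040 = 287.331181

287.3312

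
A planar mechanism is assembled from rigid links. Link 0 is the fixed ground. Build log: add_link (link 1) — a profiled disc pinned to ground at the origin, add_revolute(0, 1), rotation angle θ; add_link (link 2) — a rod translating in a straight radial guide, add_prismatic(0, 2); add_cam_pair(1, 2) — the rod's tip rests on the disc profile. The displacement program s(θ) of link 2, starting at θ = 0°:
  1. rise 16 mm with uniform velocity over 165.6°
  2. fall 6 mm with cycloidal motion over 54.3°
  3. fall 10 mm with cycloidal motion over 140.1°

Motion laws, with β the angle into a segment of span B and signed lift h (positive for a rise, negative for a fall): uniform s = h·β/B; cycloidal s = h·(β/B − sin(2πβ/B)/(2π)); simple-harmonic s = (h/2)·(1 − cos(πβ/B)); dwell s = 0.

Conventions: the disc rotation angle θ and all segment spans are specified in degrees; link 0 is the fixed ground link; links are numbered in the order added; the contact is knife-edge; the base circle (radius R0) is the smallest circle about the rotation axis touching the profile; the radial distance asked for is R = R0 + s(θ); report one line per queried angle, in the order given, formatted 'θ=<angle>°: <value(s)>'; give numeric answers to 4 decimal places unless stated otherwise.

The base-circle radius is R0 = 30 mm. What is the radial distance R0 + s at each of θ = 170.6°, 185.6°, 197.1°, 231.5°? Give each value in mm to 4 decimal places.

seg 1 [0°–165.6°] uniform, h=16: full span → s += 16 → s = 16.0000
seg 2 [165.6°–219.9°] cycloidal, h=-6: θ=170.6° here. β=5, B=54.3. -6·(0.0921 − sin(2π·0.0921)/(2π)) = -0.0303 → s = 15.9697
seg 2 [165.6°–219.9°] cycloidal, h=-6: θ=185.6° here. β=20, B=54.3. -6·(0.3683 − sin(2π·0.3683)/(2π)) = -1.5070 → s = 14.4930
seg 2 [165.6°–219.9°] cycloidal, h=-6: θ=197.1° here. β=31.5, B=54.3. -6·(0.5801 − sin(2π·0.5801)/(2π)) = -3.9413 → s = 12.0587
seg 2 [165.6°–219.9°] cycloidal, h=-6: full span → s += -6 → s = 10.0000
seg 3 [219.9°–360°] cycloidal, h=-10: θ=231.5° here. β=11.6, B=140.1. -10·(0.0828 − sin(2π·0.0828)/(2π)) = -0.0368 → s = 9.9632
θ=170.6°: R = R0 + s = 30 + 15.9697 = 45.9697
θ=185.6°: R = R0 + s = 30 + 14.4930 = 44.4930
θ=197.1°: R = R0 + s = 30 + 12.0587 = 42.0587
θ=231.5°: R = R0 + s = 30 + 9.9632 = 39.9632

θ=170.6°: 45.9697
θ=185.6°: 44.4930
θ=197.1°: 42.0587
θ=231.5°: 39.9632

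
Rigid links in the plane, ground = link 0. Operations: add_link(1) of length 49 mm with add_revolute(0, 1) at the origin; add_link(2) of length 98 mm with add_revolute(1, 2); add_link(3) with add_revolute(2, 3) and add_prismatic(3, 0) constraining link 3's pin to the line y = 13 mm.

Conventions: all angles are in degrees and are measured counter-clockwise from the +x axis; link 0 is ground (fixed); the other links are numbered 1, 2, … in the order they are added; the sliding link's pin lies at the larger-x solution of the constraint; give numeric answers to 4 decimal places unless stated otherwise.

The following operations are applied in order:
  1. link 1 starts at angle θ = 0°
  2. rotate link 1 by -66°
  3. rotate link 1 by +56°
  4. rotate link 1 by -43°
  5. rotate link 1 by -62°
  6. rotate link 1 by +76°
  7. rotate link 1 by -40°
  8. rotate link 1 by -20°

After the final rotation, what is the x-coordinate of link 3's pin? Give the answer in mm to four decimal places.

geometry: r = 49 mm, L = 98 mm, e = 13 mm; θ starts at 0°
rotate link 1 by -66°: θ ← 0° -66° = -66°
rotate link 1 by +56°: θ ← -66° +56° = -10°
rotate link 1 by -43°: θ ← -10° -43° = -53°
rotate link 1 by -62°: θ ← -53° -62° = -115°
rotate link 1 by +76°: θ ← -115° +76° = -39°
rotate link 1 by -40°: θ ← -39° -40° = -79°
rotate link 1 by -20°: θ ← -79° -20° = -99°
crank pin P = (r cos θ, r sin θ) = (-7.665289, -48.396729)
h = r sin θ − e = -48.396729 − 13 = -61.396729
x = r cos θ + √(L² − h²) = -7.665289 + 76.383517 = 68.718228

68.7182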